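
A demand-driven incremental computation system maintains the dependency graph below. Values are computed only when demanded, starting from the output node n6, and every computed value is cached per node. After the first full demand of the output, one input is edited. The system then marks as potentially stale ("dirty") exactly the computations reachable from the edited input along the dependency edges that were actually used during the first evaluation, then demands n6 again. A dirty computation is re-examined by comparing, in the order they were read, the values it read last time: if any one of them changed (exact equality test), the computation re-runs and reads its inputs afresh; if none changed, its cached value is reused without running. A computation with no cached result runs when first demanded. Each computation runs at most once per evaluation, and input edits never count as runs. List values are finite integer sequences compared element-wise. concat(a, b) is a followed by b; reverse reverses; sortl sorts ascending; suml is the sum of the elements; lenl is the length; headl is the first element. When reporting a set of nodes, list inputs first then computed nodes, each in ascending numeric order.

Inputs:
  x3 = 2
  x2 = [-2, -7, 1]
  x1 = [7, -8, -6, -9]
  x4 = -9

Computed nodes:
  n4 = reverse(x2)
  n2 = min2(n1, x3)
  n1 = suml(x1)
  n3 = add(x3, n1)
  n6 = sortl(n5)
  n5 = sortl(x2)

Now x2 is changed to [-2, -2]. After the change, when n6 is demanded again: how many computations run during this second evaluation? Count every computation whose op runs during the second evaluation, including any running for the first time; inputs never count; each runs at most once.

Computations that run: n5, n6 — 2 in total.

First evaluation (everything demanded from the output):
  n5 = sortl([-2, -7, 1]) = [-7, -2, 1]
  n6 = sortl([-7, -2, 1]) = [-7, -2, 1]

Propagation after the edit:
  n5: runs — x2 [-2, -7, 1]->[-2, -2]; result [-2, -2].
  n6: runs — n5 [-7, -2, 1]->[-2, -2]; result [-2, -2].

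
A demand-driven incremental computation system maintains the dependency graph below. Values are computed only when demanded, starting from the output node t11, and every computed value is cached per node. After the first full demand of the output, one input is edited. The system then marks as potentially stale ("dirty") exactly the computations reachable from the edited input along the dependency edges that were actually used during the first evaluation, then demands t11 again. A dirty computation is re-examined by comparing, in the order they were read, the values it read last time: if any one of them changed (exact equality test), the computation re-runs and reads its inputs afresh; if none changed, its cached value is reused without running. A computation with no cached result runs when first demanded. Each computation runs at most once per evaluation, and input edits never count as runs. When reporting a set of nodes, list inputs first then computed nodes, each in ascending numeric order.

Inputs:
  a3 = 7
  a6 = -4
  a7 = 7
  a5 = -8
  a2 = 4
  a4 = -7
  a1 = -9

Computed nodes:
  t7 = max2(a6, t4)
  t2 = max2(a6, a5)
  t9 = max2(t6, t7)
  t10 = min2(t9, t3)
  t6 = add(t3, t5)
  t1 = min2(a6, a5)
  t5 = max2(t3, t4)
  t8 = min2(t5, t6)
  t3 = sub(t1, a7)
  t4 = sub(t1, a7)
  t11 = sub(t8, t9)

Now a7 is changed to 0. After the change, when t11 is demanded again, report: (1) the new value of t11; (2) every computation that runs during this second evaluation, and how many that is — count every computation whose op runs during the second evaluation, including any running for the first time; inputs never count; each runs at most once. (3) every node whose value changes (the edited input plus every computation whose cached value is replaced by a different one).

First evaluation (everything demanded from the output):
  t1 = min2(-4, -8) = -8
  t3 = sub(-8, 7) = -15
  t4 = sub(-8, 7) = -15
  t5 = max2(-15, -15) = -15
  t6 = add(-15, -15) = -30
  t7 = max2(-4, -15) = -4
  t8 = min2(-15, -30) = -30
  t9 = max2(-30, -4) = -4
  t11 = sub(-30, -4) = -26

Propagation after the edit:
  t3: runs — a7 7->0; result -8.
  t4: runs — a7 7->0; result -8.
  t5: runs — t3 -15->-8; t4 -15->-8; result -8.
  t6: runs — t3 -15->-8; t5 -15->-8; result -16.
  t7: runs — t4 -15->-8; result -4 (same value as before).
  t8: runs — t5 -15->-8; t6 -30->-16; result -16.
  t9: runs — t6 -30->-16; result -4 (same value as before).
  t11: runs — t8 -30->-16; result -12.

New value of t11: -12.
Computations that run: t3, t4, t5, t6, t7, t8, t9, t11 — 8 in total.
Values that change: a7, t3, t4, t5, t6, t8, t11.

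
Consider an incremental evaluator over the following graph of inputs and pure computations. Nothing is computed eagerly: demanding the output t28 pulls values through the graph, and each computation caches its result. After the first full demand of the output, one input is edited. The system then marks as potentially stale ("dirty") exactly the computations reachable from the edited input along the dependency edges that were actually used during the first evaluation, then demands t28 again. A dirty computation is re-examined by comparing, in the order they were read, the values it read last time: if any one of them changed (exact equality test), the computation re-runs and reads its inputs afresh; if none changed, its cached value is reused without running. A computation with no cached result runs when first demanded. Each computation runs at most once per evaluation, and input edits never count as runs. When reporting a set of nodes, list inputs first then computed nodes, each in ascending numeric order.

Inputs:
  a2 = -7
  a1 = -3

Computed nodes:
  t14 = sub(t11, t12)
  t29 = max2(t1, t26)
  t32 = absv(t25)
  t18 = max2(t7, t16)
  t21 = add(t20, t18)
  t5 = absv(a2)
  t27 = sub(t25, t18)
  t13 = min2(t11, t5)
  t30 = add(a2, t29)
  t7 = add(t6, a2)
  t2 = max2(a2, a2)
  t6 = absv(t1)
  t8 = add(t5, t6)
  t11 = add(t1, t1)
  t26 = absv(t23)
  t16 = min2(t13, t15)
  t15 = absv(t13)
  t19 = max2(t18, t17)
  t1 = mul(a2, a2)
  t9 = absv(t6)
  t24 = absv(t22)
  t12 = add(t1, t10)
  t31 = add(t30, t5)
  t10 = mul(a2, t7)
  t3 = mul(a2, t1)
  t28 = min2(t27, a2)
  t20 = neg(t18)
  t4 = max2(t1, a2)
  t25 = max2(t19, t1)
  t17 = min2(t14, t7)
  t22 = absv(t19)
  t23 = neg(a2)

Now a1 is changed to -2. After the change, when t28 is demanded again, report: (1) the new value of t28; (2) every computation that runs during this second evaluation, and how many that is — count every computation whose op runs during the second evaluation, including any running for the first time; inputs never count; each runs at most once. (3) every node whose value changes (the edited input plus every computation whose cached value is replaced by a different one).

Initial pass — values computed on the first demand:
  t1 = mul(-7, -7) = 49
  t5 = absv(-7) = 7
  t6 = absv(49) = 49
  t7 = add(49, -7) = 42
  t10 = mul(-7, 42) = -294
  t11 = add(49, 49) = 98
  t12 = add(49, -294) = -245
  t13 = min2(98, 7) = 7
  t14 = sub(98, -245) = 343
  t15 = absv(7) = 7
  t16 = min2(7, 7) = 7
  t17 = min2(343, 42) = 42
  t18 = max2(42, 7) = 42
  t19 = max2(42, 42) = 42
  t25 = max2(42, 49) = 49
  t27 = sub(49, 42) = 7
  t28 = min2(7, -7) = -7

Second demand — change propagation:
  no demanded computation ever read a1, so the edit dirties nothing and nothing runs.

The important point: nothing the output needs ever reads a1, so the edit is invisible to it.

t28 now evaluates to -7.
Run set: none (0 run).
Changed values: a1.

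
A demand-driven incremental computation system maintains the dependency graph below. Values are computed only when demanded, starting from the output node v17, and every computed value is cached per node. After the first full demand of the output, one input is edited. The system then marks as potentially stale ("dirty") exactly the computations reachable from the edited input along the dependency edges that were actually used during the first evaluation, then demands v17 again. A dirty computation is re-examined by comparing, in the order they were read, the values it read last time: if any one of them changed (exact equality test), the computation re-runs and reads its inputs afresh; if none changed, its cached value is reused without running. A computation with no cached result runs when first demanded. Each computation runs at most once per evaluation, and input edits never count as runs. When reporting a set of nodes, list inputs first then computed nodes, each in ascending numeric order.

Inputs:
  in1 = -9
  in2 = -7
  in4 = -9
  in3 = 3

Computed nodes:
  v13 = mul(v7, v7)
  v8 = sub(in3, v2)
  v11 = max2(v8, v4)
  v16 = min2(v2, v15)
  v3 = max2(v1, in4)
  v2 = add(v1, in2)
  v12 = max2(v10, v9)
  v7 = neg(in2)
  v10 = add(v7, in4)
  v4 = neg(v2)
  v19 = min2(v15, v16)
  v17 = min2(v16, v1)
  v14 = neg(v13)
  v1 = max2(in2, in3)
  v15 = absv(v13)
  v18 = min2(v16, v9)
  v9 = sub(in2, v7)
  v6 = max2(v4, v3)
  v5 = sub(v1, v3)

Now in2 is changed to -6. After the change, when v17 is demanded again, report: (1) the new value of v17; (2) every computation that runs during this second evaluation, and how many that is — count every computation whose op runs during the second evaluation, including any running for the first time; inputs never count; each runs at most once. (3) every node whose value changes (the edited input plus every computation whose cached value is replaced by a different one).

New value of v17: -3.
Computations that run: v1, v2, v7, v13, v15, v16, v17 — 7 in total.
Values that change: in2, v2, v7, v13, v15, v16, v17.

First evaluation (everything demanded from the output):
  v1 = max2(-7, 3) = 3
  v2 = add(3, -7) = -4
  v7 = neg(-7) = 7
  v13 = mul(7, 7) = 49
  v15 = absv(49) = 49
  v16 = min2(-4, 49) = -4
  v17 = min2(-4, 3) = -4

Propagation after the edit:
  v1: runs — in2 -7->-6; result 3 (same value as before).
  v2: runs — in2 -7->-6; result -3.
  v7: runs — in2 -7->-6; result 6.
  v13: runs — v7 7->6; v7 7->6; result 36.
  v15: runs — v13 49->36; result 36.
  v16: runs — v2 -4->-3; v15 49->36; result -3.
  v17: runs — v16 -4->-3; result -3.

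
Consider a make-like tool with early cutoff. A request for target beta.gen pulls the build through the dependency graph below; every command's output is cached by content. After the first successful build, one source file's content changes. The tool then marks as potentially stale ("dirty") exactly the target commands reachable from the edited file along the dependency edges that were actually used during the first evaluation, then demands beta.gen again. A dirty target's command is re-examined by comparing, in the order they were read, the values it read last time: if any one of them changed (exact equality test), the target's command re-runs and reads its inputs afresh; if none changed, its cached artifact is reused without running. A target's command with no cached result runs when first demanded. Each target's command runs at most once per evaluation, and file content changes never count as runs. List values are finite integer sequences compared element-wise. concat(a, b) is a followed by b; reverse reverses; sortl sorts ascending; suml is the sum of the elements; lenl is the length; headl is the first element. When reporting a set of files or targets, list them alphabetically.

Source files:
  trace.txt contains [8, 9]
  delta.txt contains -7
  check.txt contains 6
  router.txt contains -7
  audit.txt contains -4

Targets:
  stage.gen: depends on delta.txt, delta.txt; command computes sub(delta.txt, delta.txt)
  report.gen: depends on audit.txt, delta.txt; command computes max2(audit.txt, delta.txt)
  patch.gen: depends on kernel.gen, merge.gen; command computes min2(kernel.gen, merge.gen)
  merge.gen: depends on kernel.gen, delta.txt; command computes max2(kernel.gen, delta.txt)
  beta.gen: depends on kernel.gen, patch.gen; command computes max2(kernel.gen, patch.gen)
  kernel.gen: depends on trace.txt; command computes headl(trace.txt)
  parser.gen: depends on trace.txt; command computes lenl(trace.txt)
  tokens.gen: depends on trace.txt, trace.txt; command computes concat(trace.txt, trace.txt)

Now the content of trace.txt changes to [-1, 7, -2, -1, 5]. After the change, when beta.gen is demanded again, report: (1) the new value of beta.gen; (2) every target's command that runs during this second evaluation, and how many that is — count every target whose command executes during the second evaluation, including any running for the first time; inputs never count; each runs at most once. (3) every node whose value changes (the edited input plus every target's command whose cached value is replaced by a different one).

First demand of the output computes:
  kernel.gen = headl([8, 9]) = 8
  merge.gen = max2(8, -7) = 8
  patch.gen = min2(8, 8) = 8
  beta.gen = max2(8, 8) = 8

After the edit, cleaning proceeds:
  kernel.gen: a read changed (trace.txt [8, 9]->[-1, 7, -2, -1, 5]) — executes, giving -1.
  merge.gen: a read changed (kernel.gen 8->-1) — executes, giving -1.
  patch.gen: a read changed (kernel.gen 8->-1; merge.gen 8->-1) — executes, giving -1.
  beta.gen: a read changed (kernel.gen 8->-1; patch.gen 8->-1) — executes, giving -1.

Demanding beta.gen again yields -1.
4 target commands run: beta.gen, kernel.gen, merge.gen, patch.gen.
The nodes whose values change: beta.gen, kernel.gen, merge.gen, patch.gen, trace.txt.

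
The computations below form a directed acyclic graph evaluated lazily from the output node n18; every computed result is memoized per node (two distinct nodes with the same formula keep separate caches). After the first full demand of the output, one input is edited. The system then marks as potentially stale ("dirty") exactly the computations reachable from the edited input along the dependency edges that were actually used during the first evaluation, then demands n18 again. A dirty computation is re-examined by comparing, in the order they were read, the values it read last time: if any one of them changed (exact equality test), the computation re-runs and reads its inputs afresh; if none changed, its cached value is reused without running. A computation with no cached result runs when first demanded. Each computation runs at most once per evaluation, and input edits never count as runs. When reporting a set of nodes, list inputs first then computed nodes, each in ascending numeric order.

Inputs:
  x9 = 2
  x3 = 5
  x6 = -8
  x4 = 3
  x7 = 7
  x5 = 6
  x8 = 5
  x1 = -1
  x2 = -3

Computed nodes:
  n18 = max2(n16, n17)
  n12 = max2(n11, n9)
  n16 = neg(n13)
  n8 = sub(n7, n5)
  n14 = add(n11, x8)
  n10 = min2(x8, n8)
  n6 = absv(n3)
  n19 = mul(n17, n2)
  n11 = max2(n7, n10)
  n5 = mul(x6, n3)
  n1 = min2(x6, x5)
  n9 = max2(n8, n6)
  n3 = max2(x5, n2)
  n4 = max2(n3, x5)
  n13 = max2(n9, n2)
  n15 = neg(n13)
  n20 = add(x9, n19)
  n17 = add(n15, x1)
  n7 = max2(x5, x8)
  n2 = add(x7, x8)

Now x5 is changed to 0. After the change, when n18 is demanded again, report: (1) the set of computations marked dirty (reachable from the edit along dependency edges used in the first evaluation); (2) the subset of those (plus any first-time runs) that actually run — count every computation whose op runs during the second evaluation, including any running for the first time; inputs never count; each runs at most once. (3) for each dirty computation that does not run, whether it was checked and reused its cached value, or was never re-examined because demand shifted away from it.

First demand of the output computes:
  n2 = add(7, 5) = 12
  n3 = max2(6, 12) = 12
  n5 = mul(-8, 12) = -96
  n6 = absv(12) = 12
  n7 = max2(6, 5) = 6
  n8 = sub(6, -96) = 102
  n9 = max2(102, 12) = 102
  n13 = max2(102, 12) = 102
  n15 = neg(102) = -102
  n16 = neg(102) = -102
  n17 = add(-102, -1) = -103
  n18 = max2(-102, -103) = -102

After the edit, cleaning proceeds:
  n3: a read changed (x5 6->0) — executes, giving 12 — identical to its old value.
  n5: dirty, but its reads are unchanged (x6 unchanged, n3 unchanged); cached -96 stands.
  n6: dirty, but its reads are unchanged (n3 unchanged); cached 12 stands.
  n7: a read changed (x5 6->0) — executes, giving 5.
  n8: a read changed (n7 6->5) — executes, giving 101.
  n9: a read changed (n8 102->101) — executes, giving 101.
  n13: a read changed (n9 102->101) — executes, giving 101.
  n15: a read changed (n13 102->101) — executes, giving -101.
  n16: a read changed (n13 102->101) — executes, giving -101.
  n17: a read changed (n15 -102->-101) — executes, giving -102.
  n18: a read changed (n16 -102->-101; n17 -103->-102) — executes, giving -101.

Note where the cutoff bites: n5 is checked, finds nothing changed, and keeps its cache.

The edit dirties: n3, n5, n6, n7, n8, n9, n13, n15, n16, n17, n18.
9 computations run: n3, n7, n8, n9, n13, n15, n16, n17, n18.
Cache hits after checking: n5, n6.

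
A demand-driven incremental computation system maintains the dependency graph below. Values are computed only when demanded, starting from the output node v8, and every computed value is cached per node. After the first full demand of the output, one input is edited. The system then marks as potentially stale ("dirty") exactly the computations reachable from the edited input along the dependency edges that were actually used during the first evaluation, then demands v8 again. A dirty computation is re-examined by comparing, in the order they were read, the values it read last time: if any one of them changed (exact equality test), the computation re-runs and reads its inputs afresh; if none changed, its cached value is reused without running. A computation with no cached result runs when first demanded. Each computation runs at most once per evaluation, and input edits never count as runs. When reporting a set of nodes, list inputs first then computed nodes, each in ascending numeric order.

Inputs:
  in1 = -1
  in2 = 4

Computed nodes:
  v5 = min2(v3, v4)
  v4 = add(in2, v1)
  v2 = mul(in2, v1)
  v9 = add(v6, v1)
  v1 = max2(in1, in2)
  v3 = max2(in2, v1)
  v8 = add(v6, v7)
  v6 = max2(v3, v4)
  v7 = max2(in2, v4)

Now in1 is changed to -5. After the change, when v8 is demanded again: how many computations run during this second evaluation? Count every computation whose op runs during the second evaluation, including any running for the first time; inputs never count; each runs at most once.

Computations that run: v1 — 1 in total.
Key observation: the change is absorbed at v1 — it re-runs but produces the same value, and the output's value is unchanged.

First evaluation (everything demanded from the output):
  v1 = max2(-1, 4) = 4
  v3 = max2(4, 4) = 4
  v4 = add(4, 4) = 8
  v6 = max2(4, 8) = 8
  v7 = max2(4, 8) = 8
  v8 = add(8, 8) = 16

Propagation after the edit:
  v1: runs — in1 -1->-5; result 4 (same value as before).
  v3: checked — values it read are unchanged (in2 unchanged, v1 unchanged); reused cached 4 without running.
  v4: checked — values it read are unchanged (in2 unchanged, v1 unchanged); reused cached 8 without running.
  v6: checked — values it read are unchanged (v3 unchanged, v4 unchanged); reused cached 8 without running.
  v7: checked — values it read are unchanged (in2 unchanged, v4 unchanged); reused cached 8 without running.
  v8: checked — values it read are unchanged (v6 unchanged, v7 unchanged); reused cached 16 without running.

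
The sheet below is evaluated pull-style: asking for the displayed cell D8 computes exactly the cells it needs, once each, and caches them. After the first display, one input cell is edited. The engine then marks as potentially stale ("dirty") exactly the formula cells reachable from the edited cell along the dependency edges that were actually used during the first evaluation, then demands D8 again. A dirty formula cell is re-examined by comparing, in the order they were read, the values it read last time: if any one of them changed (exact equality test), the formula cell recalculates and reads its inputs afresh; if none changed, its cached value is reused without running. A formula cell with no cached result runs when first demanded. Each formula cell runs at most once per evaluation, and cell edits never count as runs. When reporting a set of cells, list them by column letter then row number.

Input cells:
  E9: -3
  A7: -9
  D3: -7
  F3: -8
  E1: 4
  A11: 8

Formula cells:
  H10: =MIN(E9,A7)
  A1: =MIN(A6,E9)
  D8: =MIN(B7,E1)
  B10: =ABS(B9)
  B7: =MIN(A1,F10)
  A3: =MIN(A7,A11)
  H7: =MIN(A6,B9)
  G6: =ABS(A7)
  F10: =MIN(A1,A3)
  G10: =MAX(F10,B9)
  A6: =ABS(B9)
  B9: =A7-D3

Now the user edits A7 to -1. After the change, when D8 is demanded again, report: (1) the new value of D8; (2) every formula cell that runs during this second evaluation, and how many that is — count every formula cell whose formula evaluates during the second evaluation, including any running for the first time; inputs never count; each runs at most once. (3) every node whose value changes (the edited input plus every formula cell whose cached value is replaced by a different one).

First demand of the output computes:
  A3 = MIN(-9, 8) = -9
  B9 = -9 - -7 = -2
  A6 = ABS(-2) = 2
  A1 = MIN(2, -3) = -3
  F10 = MIN(-3, -9) = -9
  B7 = MIN(-3, -9) = -9
  D8 = MIN(-9, 4) = -9

After the edit, cleaning proceeds:
  A3: a read changed (A7 -9->-1) — executes, giving -1.
  B9: a read changed (A7 -9->-1) — executes, giving 6.
  A6: a read changed (B9 -2->6) — executes, giving 6.
  A1: a read changed (A6 2->6) — executes, giving -3 — identical to its old value.
  F10: a read changed (A3 -9->-1) — executes, giving -3.
  B7: a read changed (F10 -9->-3) — executes, giving -3.
  D8: a read changed (B7 -9->-3) — executes, giving -3.

Demanding D8 again yields -3.
7 formula cells run: A1, A3, A6, B7, B9, D8, F10.
The nodes whose values change: A3, A6, A7, B7, B9, D8, F10.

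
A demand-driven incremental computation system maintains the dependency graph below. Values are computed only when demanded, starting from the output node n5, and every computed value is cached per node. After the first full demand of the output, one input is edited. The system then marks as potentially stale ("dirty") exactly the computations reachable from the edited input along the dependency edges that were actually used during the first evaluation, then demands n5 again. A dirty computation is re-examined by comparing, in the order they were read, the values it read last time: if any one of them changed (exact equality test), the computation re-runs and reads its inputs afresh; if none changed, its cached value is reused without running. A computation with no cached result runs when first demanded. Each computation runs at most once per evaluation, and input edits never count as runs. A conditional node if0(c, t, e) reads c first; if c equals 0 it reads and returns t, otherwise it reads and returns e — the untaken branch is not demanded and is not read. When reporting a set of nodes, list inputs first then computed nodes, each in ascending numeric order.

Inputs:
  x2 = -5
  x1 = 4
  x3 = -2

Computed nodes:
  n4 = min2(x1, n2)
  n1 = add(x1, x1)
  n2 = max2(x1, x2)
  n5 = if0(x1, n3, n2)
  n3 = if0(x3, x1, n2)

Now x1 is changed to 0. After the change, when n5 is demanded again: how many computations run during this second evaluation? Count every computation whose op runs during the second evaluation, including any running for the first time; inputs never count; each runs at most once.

Computations that run: n2, n3, n5 — 3 in total.
Key observation: a condition flipped, so demand reaches new nodes — n3 runs for the first time.

First evaluation (everything demanded from the output):
  n2 = max2(4, -5) = 4
  n5 = if0(x1=4 -> else branch n2) = 4

Propagation after the edit:
  n2: runs — x1 4->0; result 0.
  n3: demanded for the first time — runs, produces 0.
  n5: runs — x1 4->0; n2 4->0; result 0.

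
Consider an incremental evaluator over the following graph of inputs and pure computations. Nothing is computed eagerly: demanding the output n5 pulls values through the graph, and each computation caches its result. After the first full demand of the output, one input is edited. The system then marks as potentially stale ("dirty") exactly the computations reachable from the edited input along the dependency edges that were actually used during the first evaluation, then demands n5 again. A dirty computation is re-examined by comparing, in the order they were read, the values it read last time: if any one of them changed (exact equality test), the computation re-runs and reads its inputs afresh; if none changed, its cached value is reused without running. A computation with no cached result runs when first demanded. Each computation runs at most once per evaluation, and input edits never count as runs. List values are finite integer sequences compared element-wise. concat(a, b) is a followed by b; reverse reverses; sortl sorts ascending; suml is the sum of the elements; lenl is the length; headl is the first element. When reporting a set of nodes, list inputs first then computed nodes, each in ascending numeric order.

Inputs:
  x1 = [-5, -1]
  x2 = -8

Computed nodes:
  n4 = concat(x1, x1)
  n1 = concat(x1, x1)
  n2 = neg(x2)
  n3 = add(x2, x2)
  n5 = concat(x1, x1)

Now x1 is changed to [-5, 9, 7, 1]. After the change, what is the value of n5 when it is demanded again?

Initial pass — values computed on the first demand:
  n5 = concat([-5, -1], [-5, -1]) = [-5, -1, -5, -1]

Second demand — change propagation:
  n5: re-runs because x1 [-5, -1]->[-5, 9, 7, 1]; x1 [-5, -1]->[-5, 9, 7, 1]; new result [-5, 9, 7, 1, -5, 9, 7, 1].

n5 now evaluates to [-5, 9, 7, 1, -5, 9, 7, 1].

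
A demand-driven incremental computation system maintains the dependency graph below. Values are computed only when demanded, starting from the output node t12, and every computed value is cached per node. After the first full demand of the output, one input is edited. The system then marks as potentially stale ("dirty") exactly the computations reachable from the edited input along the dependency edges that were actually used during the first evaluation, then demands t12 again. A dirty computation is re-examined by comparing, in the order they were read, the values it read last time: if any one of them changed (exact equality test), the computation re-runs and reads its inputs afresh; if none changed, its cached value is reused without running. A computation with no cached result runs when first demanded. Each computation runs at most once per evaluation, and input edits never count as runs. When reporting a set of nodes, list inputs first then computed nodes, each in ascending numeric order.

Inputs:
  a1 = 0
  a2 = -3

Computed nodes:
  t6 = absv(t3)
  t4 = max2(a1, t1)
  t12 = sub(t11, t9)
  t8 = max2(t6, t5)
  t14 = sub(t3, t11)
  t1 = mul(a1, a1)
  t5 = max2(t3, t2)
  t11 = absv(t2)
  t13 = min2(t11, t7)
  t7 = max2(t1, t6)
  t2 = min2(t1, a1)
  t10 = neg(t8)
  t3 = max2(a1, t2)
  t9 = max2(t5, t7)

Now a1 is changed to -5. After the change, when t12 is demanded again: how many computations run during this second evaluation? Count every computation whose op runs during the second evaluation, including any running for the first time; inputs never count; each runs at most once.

First evaluation (everything demanded from the output):
  t1 = mul(0, 0) = 0
  t2 = min2(0, 0) = 0
  t3 = max2(0, 0) = 0
  t5 = max2(0, 0) = 0
  t6 = absv(0) = 0
  t7 = max2(0, 0) = 0
  t9 = max2(0, 0) = 0
  t11 = absv(0) = 0
  t12 = sub(0, 0) = 0

Propagation after the edit:
  t1: runs — a1 0->-5; a1 0->-5; result 25.
  t2: runs — t1 0->25; a1 0->-5; result -5.
  t3: runs — a1 0->-5; t2 0->-5; result -5.
  t5: runs — t3 0->-5; t2 0->-5; result -5.
  t6: runs — t3 0->-5; result 5.
  t7: runs — t1 0->25; t6 0->5; result 25.
  t9: runs — t5 0->-5; t7 0->25; result 25.
  t11: runs — t2 0->-5; result 5.
  t12: runs — t11 0->5; t9 0->25; result -20.

Computations that run: t1, t2, t3, t5, t6, t7, t9, t11, t12 — 9 in total.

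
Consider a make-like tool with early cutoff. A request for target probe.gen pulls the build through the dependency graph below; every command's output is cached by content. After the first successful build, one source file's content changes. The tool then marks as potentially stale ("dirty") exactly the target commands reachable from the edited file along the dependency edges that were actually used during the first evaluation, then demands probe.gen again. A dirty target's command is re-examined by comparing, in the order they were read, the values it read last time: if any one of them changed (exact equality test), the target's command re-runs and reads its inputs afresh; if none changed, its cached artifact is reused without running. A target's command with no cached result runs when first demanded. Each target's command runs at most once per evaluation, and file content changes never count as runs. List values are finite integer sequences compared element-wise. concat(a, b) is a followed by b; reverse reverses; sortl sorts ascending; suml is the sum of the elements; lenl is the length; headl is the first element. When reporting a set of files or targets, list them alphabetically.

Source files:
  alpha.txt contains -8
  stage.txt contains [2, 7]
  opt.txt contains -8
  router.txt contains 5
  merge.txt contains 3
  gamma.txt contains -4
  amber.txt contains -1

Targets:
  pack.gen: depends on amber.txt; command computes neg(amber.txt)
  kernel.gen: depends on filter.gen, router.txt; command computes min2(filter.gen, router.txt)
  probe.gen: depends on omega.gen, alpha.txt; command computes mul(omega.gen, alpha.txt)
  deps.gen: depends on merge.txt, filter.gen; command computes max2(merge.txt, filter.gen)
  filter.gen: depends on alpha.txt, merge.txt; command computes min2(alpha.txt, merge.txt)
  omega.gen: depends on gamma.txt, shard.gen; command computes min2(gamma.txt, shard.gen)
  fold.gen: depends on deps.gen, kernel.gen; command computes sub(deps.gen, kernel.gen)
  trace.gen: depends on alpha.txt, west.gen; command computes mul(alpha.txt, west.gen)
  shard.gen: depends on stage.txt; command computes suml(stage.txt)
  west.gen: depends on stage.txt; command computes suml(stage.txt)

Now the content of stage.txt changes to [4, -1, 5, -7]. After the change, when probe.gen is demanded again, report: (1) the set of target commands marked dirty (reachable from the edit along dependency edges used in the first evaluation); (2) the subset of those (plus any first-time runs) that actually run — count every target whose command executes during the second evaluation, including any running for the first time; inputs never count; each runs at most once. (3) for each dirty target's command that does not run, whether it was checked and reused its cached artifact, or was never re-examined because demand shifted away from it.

The edit dirties: omega.gen, probe.gen, shard.gen.
2 target commands run: omega.gen, shard.gen.
Cache hits after checking: probe.gen.
Note the absorption at omega.gen: it re-runs yet its value is the same, leaving the output's value untouched.

First demand of the output computes:
  shard.gen = suml([2, 7]) = 9
  omega.gen = min2(-4, 9) = -4
  probe.gen = mul(-4, -8) = 32

After the edit, cleaning proceeds:
  shard.gen: a read changed (stage.txt [2, 7]->[4, -1, 5, -7]) — executes, giving 1.
  omega.gen: a read changed (shard.gen 9->1) — executes, giving -4 — identical to its old value.
  probe.gen: dirty, but its reads are unchanged (omega.gen unchanged, alpha.txt unchanged); cached 32 stands.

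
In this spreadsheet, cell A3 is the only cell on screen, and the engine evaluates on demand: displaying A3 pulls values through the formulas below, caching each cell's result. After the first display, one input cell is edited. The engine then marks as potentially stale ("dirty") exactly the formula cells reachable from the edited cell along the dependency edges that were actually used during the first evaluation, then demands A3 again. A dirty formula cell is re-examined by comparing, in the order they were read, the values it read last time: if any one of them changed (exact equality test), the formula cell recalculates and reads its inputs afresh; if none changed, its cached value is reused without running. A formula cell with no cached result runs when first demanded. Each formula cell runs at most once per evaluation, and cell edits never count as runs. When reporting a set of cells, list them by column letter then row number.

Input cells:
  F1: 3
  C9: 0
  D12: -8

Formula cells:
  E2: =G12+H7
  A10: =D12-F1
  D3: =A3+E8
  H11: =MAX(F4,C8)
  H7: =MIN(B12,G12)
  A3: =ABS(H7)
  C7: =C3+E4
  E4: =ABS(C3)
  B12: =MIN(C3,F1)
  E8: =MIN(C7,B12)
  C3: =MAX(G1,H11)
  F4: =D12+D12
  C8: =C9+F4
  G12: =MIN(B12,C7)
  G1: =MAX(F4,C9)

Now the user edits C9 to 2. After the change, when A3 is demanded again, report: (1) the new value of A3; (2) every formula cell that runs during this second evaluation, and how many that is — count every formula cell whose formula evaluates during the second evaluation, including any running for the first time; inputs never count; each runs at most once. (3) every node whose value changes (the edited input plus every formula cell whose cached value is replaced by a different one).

A3 now evaluates to 2.
Run set: A3, B12, C3, C7, C8, E4, G1, G12, H7, H11 (10 run).
Changed values: A3, B12, C3, C7, C8, C9, E4, G1, G12, H7, H11.

Initial pass — values computed on the first demand:
  F4 = -8 + -8 = -16
  C8 = 0 + -16 = -16
  G1 = MAX(-16, 0) = 0
  H11 = MAX(-16, -16) = -16
  C3 = MAX(0, -16) = 0
  B12 = MIN(0, 3) = 0
  E4 = ABS(0) = 0
  C7 = 0 + 0 = 0
  G12 = MIN(0, 0) = 0
  H7 = MIN(0, 0) = 0
  A3 = ABS(0) = 0

Second demand — change propagation:
  C8: re-runs because C9 0->2; new result -14.
  G1: re-runs because C9 0->2; new result 2.
  H11: re-runs because C8 -16->-14; new result -14.
  C3: re-runs because G1 0->2; H11 -16->-14; new result 2.
  B12: re-runs because C3 0->2; new result 2.
  E4: re-runs because C3 0->2; new result 2.
  C7: re-runs because C3 0->2; E4 0->2; new result 4.
  G12: re-runs because B12 0->2; C7 0->4; new result 2.
  H7: re-runs because B12 0->2; G12 0->2; new result 2.
  A3: re-runs because H7 0->2; new result 2.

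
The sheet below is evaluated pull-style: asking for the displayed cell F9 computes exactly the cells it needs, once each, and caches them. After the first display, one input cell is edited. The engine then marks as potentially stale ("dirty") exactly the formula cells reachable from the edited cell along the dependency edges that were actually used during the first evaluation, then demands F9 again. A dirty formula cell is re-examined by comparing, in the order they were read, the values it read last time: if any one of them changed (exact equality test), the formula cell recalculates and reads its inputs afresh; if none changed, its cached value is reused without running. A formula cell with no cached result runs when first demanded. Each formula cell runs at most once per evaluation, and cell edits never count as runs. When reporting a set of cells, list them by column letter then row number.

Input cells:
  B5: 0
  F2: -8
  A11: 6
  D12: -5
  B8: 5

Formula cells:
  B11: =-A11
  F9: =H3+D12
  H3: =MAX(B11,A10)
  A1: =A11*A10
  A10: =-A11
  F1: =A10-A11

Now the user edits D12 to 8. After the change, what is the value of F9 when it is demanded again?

First demand of the output computes:
  A10 = -(6) = -6
  B11 = -(6) = -6
  H3 = MAX(-6, -6) = -6
  F9 = -6 + -5 = -11

After the edit, cleaning proceeds:
  F9: a read changed (D12 -5->8) — executes, giving 2.

Demanding F9 again yields 2.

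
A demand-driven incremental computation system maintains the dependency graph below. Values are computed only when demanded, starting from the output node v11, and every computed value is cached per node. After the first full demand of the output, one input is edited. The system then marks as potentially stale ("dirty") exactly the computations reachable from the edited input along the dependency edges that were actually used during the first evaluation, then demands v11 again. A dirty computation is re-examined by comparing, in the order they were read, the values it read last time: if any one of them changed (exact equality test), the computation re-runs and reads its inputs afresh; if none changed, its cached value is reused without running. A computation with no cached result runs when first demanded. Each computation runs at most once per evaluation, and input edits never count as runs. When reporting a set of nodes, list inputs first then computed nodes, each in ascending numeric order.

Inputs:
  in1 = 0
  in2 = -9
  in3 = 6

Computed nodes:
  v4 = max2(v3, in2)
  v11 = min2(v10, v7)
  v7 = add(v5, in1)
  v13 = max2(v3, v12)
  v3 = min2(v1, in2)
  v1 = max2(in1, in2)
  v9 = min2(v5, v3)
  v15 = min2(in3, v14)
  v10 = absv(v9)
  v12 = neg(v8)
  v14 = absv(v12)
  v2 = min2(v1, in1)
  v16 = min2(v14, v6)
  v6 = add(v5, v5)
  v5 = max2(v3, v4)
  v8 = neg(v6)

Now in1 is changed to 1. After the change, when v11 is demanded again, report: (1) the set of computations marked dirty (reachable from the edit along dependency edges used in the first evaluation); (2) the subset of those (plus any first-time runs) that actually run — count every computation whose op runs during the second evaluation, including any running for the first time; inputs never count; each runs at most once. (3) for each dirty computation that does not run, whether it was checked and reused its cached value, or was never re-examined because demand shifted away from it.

First evaluation (everything demanded from the output):
  v1 = max2(0, -9) = 0
  v3 = min2(0, -9) = -9
  v4 = max2(-9, -9) = -9
  v5 = max2(-9, -9) = -9
  v7 = add(-9, 0) = -9
  v9 = min2(-9, -9) = -9
  v10 = absv(-9) = 9
  v11 = min2(9, -9) = -9

Propagation after the edit:
  v1: runs — in1 0->1; result 1.
  v3: runs — v1 0->1; result -9 (same value as before).
  v4: checked — values it read are unchanged (v3 unchanged, in2 unchanged); reused cached -9 without running.
  v5: checked — values it read are unchanged (v3 unchanged, v4 unchanged); reused cached -9 without running.
  v7: runs — in1 0->1; result -8.
  v9: checked — values it read are unchanged (v5 unchanged, v3 unchanged); reused cached -9 without running.
  v10: checked — values it read are unchanged (v9 unchanged); reused cached 9 without running.
  v11: runs — v7 -9->-8; result -8.

Key observation: the cutoff stops propagation at v4 — its inputs' values are unchanged, so it reuses its cache.

Marked dirty: v1, v3, v4, v5, v7, v9, v10, v11.
Computations that run: v1, v3, v7, v11 — 4 in total.
Checked but reused from cache: v4, v5, v9, v10.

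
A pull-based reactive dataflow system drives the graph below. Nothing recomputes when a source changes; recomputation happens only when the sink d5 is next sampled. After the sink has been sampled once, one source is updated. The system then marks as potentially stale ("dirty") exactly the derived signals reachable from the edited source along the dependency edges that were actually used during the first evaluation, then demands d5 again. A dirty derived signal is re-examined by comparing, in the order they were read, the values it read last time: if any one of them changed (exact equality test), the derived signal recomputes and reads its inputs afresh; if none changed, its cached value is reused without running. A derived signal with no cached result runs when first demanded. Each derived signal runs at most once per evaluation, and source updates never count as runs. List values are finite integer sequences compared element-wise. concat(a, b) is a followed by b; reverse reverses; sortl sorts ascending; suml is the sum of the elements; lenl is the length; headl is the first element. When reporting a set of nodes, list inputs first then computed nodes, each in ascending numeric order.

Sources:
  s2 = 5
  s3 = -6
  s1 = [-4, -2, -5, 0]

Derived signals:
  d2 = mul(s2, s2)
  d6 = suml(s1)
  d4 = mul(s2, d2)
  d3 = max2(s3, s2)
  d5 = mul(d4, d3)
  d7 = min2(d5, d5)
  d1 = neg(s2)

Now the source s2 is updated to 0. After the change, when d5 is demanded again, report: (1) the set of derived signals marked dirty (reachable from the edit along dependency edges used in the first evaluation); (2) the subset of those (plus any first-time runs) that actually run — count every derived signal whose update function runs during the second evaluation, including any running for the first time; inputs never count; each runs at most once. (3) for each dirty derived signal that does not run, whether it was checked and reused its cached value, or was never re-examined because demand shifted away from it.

Marked dirty: d2, d3, d4, d5.
Derived signals that run: d2, d3, d4, d5 — 4 in total.
Every dirty derived signal ran.

First evaluation (everything demanded from the output):
  d2 = mul(5, 5) = 25
  d3 = max2(-6, 5) = 5
  d4 = mul(5, 25) = 125
  d5 = mul(125, 5) = 625

Propagation after the edit:
  d2: runs — s2 5->0; s2 5->0; result 0.
  d3: runs — s2 5->0; result 0.
  d4: runs — s2 5->0; d2 25->0; result 0.
  d5: runs — d4 125->0; d3 5->0; result 0.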